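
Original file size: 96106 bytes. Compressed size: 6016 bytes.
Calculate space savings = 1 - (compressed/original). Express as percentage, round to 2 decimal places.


ratio = compressed/original = 6016/96106 = 0.062598
savings = 1 - ratio = 1 - 0.062598 = 0.937402
as a percentage: 0.937402 * 100 = 93.74%

Space savings = 1 - 6016/96106 = 93.74%


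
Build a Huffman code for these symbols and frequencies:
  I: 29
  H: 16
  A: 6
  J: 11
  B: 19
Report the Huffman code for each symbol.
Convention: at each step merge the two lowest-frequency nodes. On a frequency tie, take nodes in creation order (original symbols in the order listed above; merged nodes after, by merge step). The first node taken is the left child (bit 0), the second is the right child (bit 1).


Huffman tree construction:
Step 1: Merge A(6) + J(11) = 17
Step 2: Merge H(16) + (A+J)(17) = 33
Step 3: Merge B(19) + I(29) = 48
Step 4: Merge (H+(A+J))(33) + (B+I)(48) = 81
Read each symbol's code off the tree from the root (left child = 0, right child = 1).

Codes:
  I: 11 (length 2)
  H: 00 (length 2)
  A: 010 (length 3)
  J: 011 (length 3)
  B: 10 (length 2)
Average code length: 179/81 = 2.2099 bits/symbol


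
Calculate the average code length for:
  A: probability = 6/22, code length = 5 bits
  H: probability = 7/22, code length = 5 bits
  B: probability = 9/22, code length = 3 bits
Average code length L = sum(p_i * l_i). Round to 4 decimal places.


Weighted contributions p_i * l_i:
  A: (6/22) * 5 = 30/22
  H: (7/22) * 5 = 35/22
  B: (9/22) * 3 = 27/22
Sum = (30 + 35 + 27)/22 = 92/22

L = 92/22 = 4.1818 bits/symbol


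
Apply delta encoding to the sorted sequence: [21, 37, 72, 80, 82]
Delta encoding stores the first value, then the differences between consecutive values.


First value: 21
Deltas:
  37 - 21 = 16
  72 - 37 = 35
  80 - 72 = 8
  82 - 80 = 2


Delta encoded: [21, 16, 35, 8, 2]


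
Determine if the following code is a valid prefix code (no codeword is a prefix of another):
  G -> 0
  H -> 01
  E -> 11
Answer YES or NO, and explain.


Checking each pair (does one codeword prefix another?):
  G='0' vs H='01': prefix -- VIOLATION

NO -- this is NOT a valid prefix code. G (0) is a prefix of H (01).


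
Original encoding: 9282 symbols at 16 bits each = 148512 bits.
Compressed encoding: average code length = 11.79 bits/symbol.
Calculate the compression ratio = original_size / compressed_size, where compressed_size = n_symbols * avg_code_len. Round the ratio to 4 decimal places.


original_size = n_symbols * orig_bits = 9282 * 16 = 148512 bits
compressed_size = n_symbols * avg_code_len = 9282 * 11.79 = 109434.78 bits
ratio = original_size / compressed_size = 148512 / 109434.78 = 1.3571

Compression ratio = 1.3571


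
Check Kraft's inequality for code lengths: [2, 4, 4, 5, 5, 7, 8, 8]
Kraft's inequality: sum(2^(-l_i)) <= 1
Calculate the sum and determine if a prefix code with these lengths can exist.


Sum = 2^(-2) + 2^(-4) + 2^(-4) + 2^(-5) + 2^(-5) + 2^(-7) + 2^(-8) + 2^(-8)
    = 0.25 + 0.0625 + 0.0625 + 0.03125 + 0.03125 + 0.0078125 + 0.00390625 + 0.00390625
    = 116/256 = 0.453125
Since 0.453125 <= 1, Kraft's inequality IS satisfied.
A prefix code with these lengths CAN exist.

Kraft sum = 0.453125. Satisfied.


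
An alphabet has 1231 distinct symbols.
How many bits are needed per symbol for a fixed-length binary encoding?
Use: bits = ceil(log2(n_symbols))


log2(1231) = 10.2656
Bracket: 2^10 = 1024 < 1231 <= 2^11 = 2048
So ceil(log2(1231)) = 11

bits = ceil(log2(1231)) = ceil(10.2656) = 11 bits


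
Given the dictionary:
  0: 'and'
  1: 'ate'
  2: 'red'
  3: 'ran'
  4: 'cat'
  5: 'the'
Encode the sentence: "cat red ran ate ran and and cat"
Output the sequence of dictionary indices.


Look up each word in the dictionary:
  'cat' -> 4
  'red' -> 2
  'ran' -> 3
  'ate' -> 1
  'ran' -> 3
  'and' -> 0
  'and' -> 0
  'cat' -> 4

Encoded: [4, 2, 3, 1, 3, 0, 0, 4]


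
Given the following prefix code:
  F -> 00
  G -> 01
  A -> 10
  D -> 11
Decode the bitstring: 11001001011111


Decoding step by step:
Bits 11 -> D
Bits 00 -> F
Bits 10 -> A
Bits 01 -> G
Bits 01 -> G
Bits 11 -> D
Bits 11 -> D


Decoded message: DFAGGDD


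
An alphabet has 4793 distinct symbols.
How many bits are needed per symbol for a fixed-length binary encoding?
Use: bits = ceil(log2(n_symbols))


log2(4793) = 12.2267
Bracket: 2^12 = 4096 < 4793 <= 2^13 = 8192
So ceil(log2(4793)) = 13

bits = ceil(log2(4793)) = ceil(12.2267) = 13 bits


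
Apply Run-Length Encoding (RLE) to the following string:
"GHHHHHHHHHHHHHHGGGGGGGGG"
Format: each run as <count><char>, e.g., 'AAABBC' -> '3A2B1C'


Scanning runs left to right:
  i=0: run of 'G' x 1 -> '1G'
  i=1: run of 'H' x 14 -> '14H'
  i=15: run of 'G' x 9 -> '9G'

RLE = 1G14H9G


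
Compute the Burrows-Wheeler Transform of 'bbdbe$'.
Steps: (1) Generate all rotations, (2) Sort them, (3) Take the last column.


Rotations (sorted):
  0: $bbdbe -> last char: e
  1: bbdbe$ -> last char: $
  2: bdbe$b -> last char: b
  3: be$bbd -> last char: d
  4: dbe$bb -> last char: b
  5: e$bbdb -> last char: b


BWT = e$bdbb


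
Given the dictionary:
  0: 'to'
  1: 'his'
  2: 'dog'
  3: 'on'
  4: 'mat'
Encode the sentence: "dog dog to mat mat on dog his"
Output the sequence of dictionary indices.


Look up each word in the dictionary:
  'dog' -> 2
  'dog' -> 2
  'to' -> 0
  'mat' -> 4
  'mat' -> 4
  'on' -> 3
  'dog' -> 2
  'his' -> 1

Encoded: [2, 2, 0, 4, 4, 3, 2, 1]


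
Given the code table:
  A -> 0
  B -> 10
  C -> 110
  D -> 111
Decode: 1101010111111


Decoding:
110 -> C
10 -> B
10 -> B
111 -> D
111 -> D


Result: CBBDD


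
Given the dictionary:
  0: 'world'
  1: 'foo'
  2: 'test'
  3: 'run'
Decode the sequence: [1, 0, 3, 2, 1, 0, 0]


Look up each index in the dictionary:
  1 -> 'foo'
  0 -> 'world'
  3 -> 'run'
  2 -> 'test'
  1 -> 'foo'
  0 -> 'world'
  0 -> 'world'

Decoded: "foo world run test foo world world"


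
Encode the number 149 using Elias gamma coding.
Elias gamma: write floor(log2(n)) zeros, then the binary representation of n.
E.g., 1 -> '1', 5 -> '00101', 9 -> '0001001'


num_bits = floor(log2(149)) + 1 = 8
leading_zeros = num_bits - 1 = 7
binary(149) = 10010101

Elias gamma(149) = '0000000' + '10010101' = 000000010010101 (15 bits)


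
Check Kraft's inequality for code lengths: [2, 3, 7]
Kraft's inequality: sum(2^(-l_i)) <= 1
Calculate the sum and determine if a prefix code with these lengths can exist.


Sum = 2^(-2) + 2^(-3) + 2^(-7)
    = 0.25 + 0.125 + 0.0078125
    = 49/128 = 0.3828125
Since 0.3828125 <= 1, Kraft's inequality IS satisfied.
A prefix code with these lengths CAN exist.

Kraft sum = 0.3828125. Satisfied.


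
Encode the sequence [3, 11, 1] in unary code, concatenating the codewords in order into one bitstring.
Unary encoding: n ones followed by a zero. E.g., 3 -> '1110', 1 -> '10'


Encode each number as n ones followed by a terminating 0:
  3 -> 1110 (4 bits)
  11 -> 111111111110 (12 bits)
  1 -> 10 (2 bits)
Total length = 4 + 12 + 2 = 18 bits.

Unary([3, 11, 1]) = 111011111111111010 (18 bits)


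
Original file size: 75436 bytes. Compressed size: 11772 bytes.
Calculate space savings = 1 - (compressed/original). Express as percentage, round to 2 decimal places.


ratio = compressed/original = 11772/75436 = 0.156053
savings = 1 - ratio = 1 - 0.156053 = 0.843947
as a percentage: 0.843947 * 100 = 84.39%

Space savings = 1 - 11772/75436 = 84.39%


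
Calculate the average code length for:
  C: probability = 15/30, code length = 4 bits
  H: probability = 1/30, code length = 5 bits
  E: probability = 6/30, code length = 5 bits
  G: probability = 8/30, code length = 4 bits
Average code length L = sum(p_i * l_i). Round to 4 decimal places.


Weighted contributions p_i * l_i:
  C: (15/30) * 4 = 60/30
  H: (1/30) * 5 = 5/30
  E: (6/30) * 5 = 30/30
  G: (8/30) * 4 = 32/30
Sum = (60 + 5 + 30 + 32)/30 = 127/30

L = 127/30 = 4.2333 bits/symbol


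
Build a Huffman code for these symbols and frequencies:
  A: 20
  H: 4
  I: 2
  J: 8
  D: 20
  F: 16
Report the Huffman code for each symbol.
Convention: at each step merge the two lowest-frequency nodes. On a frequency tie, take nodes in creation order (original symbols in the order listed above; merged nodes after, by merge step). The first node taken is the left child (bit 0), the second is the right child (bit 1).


Huffman tree construction:
Step 1: Merge I(2) + H(4) = 6
Step 2: Merge (I+H)(6) + J(8) = 14
Step 3: Merge ((I+H)+J)(14) + F(16) = 30
Step 4: Merge A(20) + D(20) = 40
Step 5: Merge (((I+H)+J)+F)(30) + (A+D)(40) = 70
Read each symbol's code off the tree from the root (left child = 0, right child = 1).

Codes:
  A: 10 (length 2)
  H: 0001 (length 4)
  I: 0000 (length 4)
  J: 001 (length 3)
  D: 11 (length 2)
  F: 01 (length 2)
Average code length: 160/70 = 2.2857 bits/symbol


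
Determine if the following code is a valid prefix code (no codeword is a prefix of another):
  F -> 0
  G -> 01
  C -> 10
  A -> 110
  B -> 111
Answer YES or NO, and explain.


Checking each pair (does one codeword prefix another?):
  F='0' vs G='01': prefix -- VIOLATION

NO -- this is NOT a valid prefix code. F (0) is a prefix of G (01).


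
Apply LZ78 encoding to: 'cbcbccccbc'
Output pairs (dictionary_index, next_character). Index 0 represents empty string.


LZ78 encoding steps:
Dictionary: {0: ''}
Step 1: w='' (idx 0), next='c' -> output (0, 'c'), add 'c' as idx 1
Step 2: w='' (idx 0), next='b' -> output (0, 'b'), add 'b' as idx 2
Step 3: w='c' (idx 1), next='b' -> output (1, 'b'), add 'cb' as idx 3
Step 4: w='c' (idx 1), next='c' -> output (1, 'c'), add 'cc' as idx 4
Step 5: w='cc' (idx 4), next='b' -> output (4, 'b'), add 'ccb' as idx 5
Step 6: w='c' (idx 1), end of input -> output (1, '')


Encoded: [(0, 'c'), (0, 'b'), (1, 'b'), (1, 'c'), (4, 'b'), (1, '')]


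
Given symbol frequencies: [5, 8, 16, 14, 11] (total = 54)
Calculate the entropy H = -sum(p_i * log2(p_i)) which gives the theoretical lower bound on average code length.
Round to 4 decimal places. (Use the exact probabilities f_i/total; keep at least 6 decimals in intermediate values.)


Per-symbol terms -p_i * log2(p_i) with p_i = f_i/54:
  p = 5/54 = 0.092593: log2(p) = -3.432959, -p*log2(p) = 0.317867
  p = 8/54 = 0.148148: log2(p) = -2.754888, -p*log2(p) = 0.408131
  p = 16/54 = 0.296296: log2(p) = -1.754888, -p*log2(p) = 0.519967
  p = 14/54 = 0.259259: log2(p) = -1.947533, -p*log2(p) = 0.504916
  p = 11/54 = 0.203704: log2(p) = -2.295456, -p*log2(p) = 0.467593
H = 0.317867 + 0.408131 + 0.519967 + 0.504916 + 0.467593 = 2.218474

H = 2.2185 bits/symbol


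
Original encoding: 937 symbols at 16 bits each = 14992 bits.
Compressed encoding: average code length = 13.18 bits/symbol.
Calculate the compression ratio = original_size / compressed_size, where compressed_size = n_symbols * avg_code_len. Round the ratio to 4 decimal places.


original_size = n_symbols * orig_bits = 937 * 16 = 14992 bits
compressed_size = n_symbols * avg_code_len = 937 * 13.18 = 12349.66 bits
ratio = original_size / compressed_size = 14992 / 12349.66 = 1.214

Compression ratio = 1.214


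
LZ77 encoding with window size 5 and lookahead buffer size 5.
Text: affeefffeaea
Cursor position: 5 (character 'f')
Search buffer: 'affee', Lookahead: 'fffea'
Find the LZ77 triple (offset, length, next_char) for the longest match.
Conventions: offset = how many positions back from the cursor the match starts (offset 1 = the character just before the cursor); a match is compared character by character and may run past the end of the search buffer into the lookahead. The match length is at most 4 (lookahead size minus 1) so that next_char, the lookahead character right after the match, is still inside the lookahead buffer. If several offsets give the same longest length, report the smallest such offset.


Try each offset into the search buffer:
  offset=1 (pos 4, char 'e'): match length 0
  offset=2 (pos 3, char 'e'): match length 0
  offset=3 (pos 2, char 'f'): match length 1
  offset=4 (pos 1, char 'f'): match length 2
  offset=5 (pos 0, char 'a'): match length 0
Longest match has length 2 at offset 4.
next_char = character at position 5 + 2 = 7 -> 'f'

Best match: offset=4, length=2 (matching 'ff' starting at position 1)
LZ77 triple: (4, 2, 'f')


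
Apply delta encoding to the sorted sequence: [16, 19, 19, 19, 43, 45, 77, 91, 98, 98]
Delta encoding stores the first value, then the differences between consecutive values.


First value: 16
Deltas:
  19 - 16 = 3
  19 - 19 = 0
  19 - 19 = 0
  43 - 19 = 24
  45 - 43 = 2
  77 - 45 = 32
  91 - 77 = 14
  98 - 91 = 7
  98 - 98 = 0


Delta encoded: [16, 3, 0, 0, 24, 2, 32, 14, 7, 0]


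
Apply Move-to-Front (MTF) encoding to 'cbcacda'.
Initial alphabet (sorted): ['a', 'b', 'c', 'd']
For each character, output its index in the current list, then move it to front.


MTF encoding:
'c': index 2 in ['a', 'b', 'c', 'd'] -> ['c', 'a', 'b', 'd']
'b': index 2 in ['c', 'a', 'b', 'd'] -> ['b', 'c', 'a', 'd']
'c': index 1 in ['b', 'c', 'a', 'd'] -> ['c', 'b', 'a', 'd']
'a': index 2 in ['c', 'b', 'a', 'd'] -> ['a', 'c', 'b', 'd']
'c': index 1 in ['a', 'c', 'b', 'd'] -> ['c', 'a', 'b', 'd']
'd': index 3 in ['c', 'a', 'b', 'd'] -> ['d', 'c', 'a', 'b']
'a': index 2 in ['d', 'c', 'a', 'b'] -> ['a', 'd', 'c', 'b']


Output: [2, 2, 1, 2, 1, 3, 2]


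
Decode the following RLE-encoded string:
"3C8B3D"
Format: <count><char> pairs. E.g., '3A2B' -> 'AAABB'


Expanding each <count><char> pair:
  3C -> 'CCC'
  8B -> 'BBBBBBBB'
  3D -> 'DDD'

Decoded = CCCBBBBBBBBDDD


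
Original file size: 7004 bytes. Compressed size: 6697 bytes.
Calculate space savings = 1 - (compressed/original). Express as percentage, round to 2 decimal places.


ratio = compressed/original = 6697/7004 = 0.956168
savings = 1 - ratio = 1 - 0.956168 = 0.043832
as a percentage: 0.043832 * 100 = 4.38%

Space savings = 1 - 6697/7004 = 4.38%


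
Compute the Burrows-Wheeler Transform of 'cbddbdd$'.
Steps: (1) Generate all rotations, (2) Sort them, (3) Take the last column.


Rotations (sorted):
  0: $cbddbdd -> last char: d
  1: bdd$cbdd -> last char: d
  2: bddbdd$c -> last char: c
  3: cbddbdd$ -> last char: $
  4: d$cbddbd -> last char: d
  5: dbdd$cbd -> last char: d
  6: dd$cbddb -> last char: b
  7: ddbdd$cb -> last char: b


BWT = ddc$ddbb


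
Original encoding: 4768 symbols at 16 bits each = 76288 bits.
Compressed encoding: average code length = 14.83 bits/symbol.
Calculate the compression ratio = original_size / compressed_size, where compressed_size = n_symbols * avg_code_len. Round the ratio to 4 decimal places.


original_size = n_symbols * orig_bits = 4768 * 16 = 76288 bits
compressed_size = n_symbols * avg_code_len = 4768 * 14.83 = 70709.44 bits
ratio = original_size / compressed_size = 76288 / 70709.44 = 1.0789

Compression ratio = 1.0789


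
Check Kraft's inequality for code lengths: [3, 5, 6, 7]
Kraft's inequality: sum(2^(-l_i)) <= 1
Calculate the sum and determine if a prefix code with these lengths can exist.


Sum = 2^(-3) + 2^(-5) + 2^(-6) + 2^(-7)
    = 0.125 + 0.03125 + 0.015625 + 0.0078125
    = 23/128 = 0.1796875
Since 0.1796875 <= 1, Kraft's inequality IS satisfied.
A prefix code with these lengths CAN exist.

Kraft sum = 0.1796875. Satisfied.


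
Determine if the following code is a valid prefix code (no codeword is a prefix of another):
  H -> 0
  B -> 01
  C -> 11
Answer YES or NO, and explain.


Checking each pair (does one codeword prefix another?):
  H='0' vs B='01': prefix -- VIOLATION

NO -- this is NOT a valid prefix code. H (0) is a prefix of B (01).


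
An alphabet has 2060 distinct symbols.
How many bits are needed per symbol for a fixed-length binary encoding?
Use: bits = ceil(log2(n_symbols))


log2(2060) = 11.0084
Bracket: 2^11 = 2048 < 2060 <= 2^12 = 4096
So ceil(log2(2060)) = 12

bits = ceil(log2(2060)) = ceil(11.0084) = 12 bits


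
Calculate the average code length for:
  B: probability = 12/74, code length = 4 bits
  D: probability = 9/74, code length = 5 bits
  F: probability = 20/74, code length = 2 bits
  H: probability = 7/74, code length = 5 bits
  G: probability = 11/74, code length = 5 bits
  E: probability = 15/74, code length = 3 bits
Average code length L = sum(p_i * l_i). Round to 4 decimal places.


Weighted contributions p_i * l_i:
  B: (12/74) * 4 = 48/74
  D: (9/74) * 5 = 45/74
  F: (20/74) * 2 = 40/74
  H: (7/74) * 5 = 35/74
  G: (11/74) * 5 = 55/74
  E: (15/74) * 3 = 45/74
Sum = (48 + 45 + 40 + 35 + 55 + 45)/74 = 268/74

L = 268/74 = 3.6216 bits/symbol


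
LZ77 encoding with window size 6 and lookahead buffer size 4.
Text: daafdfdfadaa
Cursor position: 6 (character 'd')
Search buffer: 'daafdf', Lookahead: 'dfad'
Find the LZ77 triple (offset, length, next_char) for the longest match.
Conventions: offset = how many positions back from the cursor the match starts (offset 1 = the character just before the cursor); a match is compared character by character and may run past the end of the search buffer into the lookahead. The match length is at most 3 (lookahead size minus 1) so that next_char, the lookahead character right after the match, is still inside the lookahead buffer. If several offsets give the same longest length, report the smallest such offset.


Try each offset into the search buffer:
  offset=1 (pos 5, char 'f'): match length 0
  offset=2 (pos 4, char 'd'): match length 2
  offset=3 (pos 3, char 'f'): match length 0
  offset=4 (pos 2, char 'a'): match length 0
  offset=5 (pos 1, char 'a'): match length 0
  offset=6 (pos 0, char 'd'): match length 1
Longest match has length 2 at offset 2.
next_char = character at position 6 + 2 = 8 -> 'a'

Best match: offset=2, length=2 (matching 'df' starting at position 4)
LZ77 triple: (2, 2, 'a')


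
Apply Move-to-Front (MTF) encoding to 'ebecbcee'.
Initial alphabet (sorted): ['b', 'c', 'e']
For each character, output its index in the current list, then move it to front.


MTF encoding:
'e': index 2 in ['b', 'c', 'e'] -> ['e', 'b', 'c']
'b': index 1 in ['e', 'b', 'c'] -> ['b', 'e', 'c']
'e': index 1 in ['b', 'e', 'c'] -> ['e', 'b', 'c']
'c': index 2 in ['e', 'b', 'c'] -> ['c', 'e', 'b']
'b': index 2 in ['c', 'e', 'b'] -> ['b', 'c', 'e']
'c': index 1 in ['b', 'c', 'e'] -> ['c', 'b', 'e']
'e': index 2 in ['c', 'b', 'e'] -> ['e', 'c', 'b']
'e': index 0 in ['e', 'c', 'b'] -> ['e', 'c', 'b']


Output: [2, 1, 1, 2, 2, 1, 2, 0]


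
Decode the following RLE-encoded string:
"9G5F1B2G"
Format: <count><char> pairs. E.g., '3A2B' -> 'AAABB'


Expanding each <count><char> pair:
  9G -> 'GGGGGGGGG'
  5F -> 'FFFFF'
  1B -> 'B'
  2G -> 'GG'

Decoded = GGGGGGGGGFFFFFBGG


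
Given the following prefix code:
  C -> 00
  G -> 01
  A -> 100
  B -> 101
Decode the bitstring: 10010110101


Decoding step by step:
Bits 100 -> A
Bits 101 -> B
Bits 101 -> B
Bits 01 -> G


Decoded message: ABBG


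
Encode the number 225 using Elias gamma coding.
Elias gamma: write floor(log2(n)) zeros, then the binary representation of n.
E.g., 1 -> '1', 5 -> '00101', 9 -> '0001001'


num_bits = floor(log2(225)) + 1 = 8
leading_zeros = num_bits - 1 = 7
binary(225) = 11100001

Elias gamma(225) = '0000000' + '11100001' = 000000011100001 (15 bits)


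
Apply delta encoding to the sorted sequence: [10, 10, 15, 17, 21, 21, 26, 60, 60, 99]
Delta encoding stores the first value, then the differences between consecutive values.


First value: 10
Deltas:
  10 - 10 = 0
  15 - 10 = 5
  17 - 15 = 2
  21 - 17 = 4
  21 - 21 = 0
  26 - 21 = 5
  60 - 26 = 34
  60 - 60 = 0
  99 - 60 = 39


Delta encoded: [10, 0, 5, 2, 4, 0, 5, 34, 0, 39]


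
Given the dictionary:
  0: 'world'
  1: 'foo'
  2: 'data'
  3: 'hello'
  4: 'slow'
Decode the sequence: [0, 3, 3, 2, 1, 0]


Look up each index in the dictionary:
  0 -> 'world'
  3 -> 'hello'
  3 -> 'hello'
  2 -> 'data'
  1 -> 'foo'
  0 -> 'world'

Decoded: "world hello hello data foo world"


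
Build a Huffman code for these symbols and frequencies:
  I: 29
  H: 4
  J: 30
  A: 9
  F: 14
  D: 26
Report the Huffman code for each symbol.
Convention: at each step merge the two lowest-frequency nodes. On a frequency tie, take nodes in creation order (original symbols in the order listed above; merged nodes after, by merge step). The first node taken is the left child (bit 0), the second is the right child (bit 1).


Huffman tree construction:
Step 1: Merge H(4) + A(9) = 13
Step 2: Merge (H+A)(13) + F(14) = 27
Step 3: Merge D(26) + ((H+A)+F)(27) = 53
Step 4: Merge I(29) + J(30) = 59
Step 5: Merge (D+((H+A)+F))(53) + (I+J)(59) = 112
Read each symbol's code off the tree from the root (left child = 0, right child = 1).

Codes:
  I: 10 (length 2)
  H: 0100 (length 4)
  J: 11 (length 2)
  A: 0101 (length 4)
  F: 011 (length 3)
  D: 00 (length 2)
Average code length: 264/112 = 2.3571 bits/symbol


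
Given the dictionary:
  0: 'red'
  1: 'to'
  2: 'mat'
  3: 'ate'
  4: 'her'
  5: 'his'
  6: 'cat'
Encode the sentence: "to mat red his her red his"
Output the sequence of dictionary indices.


Look up each word in the dictionary:
  'to' -> 1
  'mat' -> 2
  'red' -> 0
  'his' -> 5
  'her' -> 4
  'red' -> 0
  'his' -> 5

Encoded: [1, 2, 0, 5, 4, 0, 5]


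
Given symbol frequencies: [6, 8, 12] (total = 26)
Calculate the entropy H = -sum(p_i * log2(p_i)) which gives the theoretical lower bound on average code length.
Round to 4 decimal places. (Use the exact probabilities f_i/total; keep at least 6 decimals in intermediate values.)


Per-symbol terms -p_i * log2(p_i) with p_i = f_i/26:
  p = 6/26 = 0.230769: log2(p) = -2.115477, -p*log2(p) = 0.488187
  p = 8/26 = 0.307692: log2(p) = -1.700440, -p*log2(p) = 0.523212
  p = 12/26 = 0.461538: log2(p) = -1.115477, -p*log2(p) = 0.514836
H = 0.488187 + 0.523212 + 0.514836 = 1.526235

H = 1.5262 bits/symbol


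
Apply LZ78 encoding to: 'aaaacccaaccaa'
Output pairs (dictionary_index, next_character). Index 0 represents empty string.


LZ78 encoding steps:
Dictionary: {0: ''}
Step 1: w='' (idx 0), next='a' -> output (0, 'a'), add 'a' as idx 1
Step 2: w='a' (idx 1), next='a' -> output (1, 'a'), add 'aa' as idx 2
Step 3: w='a' (idx 1), next='c' -> output (1, 'c'), add 'ac' as idx 3
Step 4: w='' (idx 0), next='c' -> output (0, 'c'), add 'c' as idx 4
Step 5: w='c' (idx 4), next='a' -> output (4, 'a'), add 'ca' as idx 5
Step 6: w='ac' (idx 3), next='c' -> output (3, 'c'), add 'acc' as idx 6
Step 7: w='aa' (idx 2), end of input -> output (2, '')


Encoded: [(0, 'a'), (1, 'a'), (1, 'c'), (0, 'c'), (4, 'a'), (3, 'c'), (2, '')]


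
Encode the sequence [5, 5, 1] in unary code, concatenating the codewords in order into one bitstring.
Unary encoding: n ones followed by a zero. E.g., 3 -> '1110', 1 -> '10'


Encode each number as n ones followed by a terminating 0:
  5 -> 111110 (6 bits)
  5 -> 111110 (6 bits)
  1 -> 10 (2 bits)
Total length = 6 + 6 + 2 = 14 bits.

Unary([5, 5, 1]) = 11111011111010 (14 bits)


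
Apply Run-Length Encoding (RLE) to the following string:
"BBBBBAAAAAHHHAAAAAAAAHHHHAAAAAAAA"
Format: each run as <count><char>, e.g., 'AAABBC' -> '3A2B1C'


Scanning runs left to right:
  i=0: run of 'B' x 5 -> '5B'
  i=5: run of 'A' x 5 -> '5A'
  i=10: run of 'H' x 3 -> '3H'
  i=13: run of 'A' x 8 -> '8A'
  i=21: run of 'H' x 4 -> '4H'
  i=25: run of 'A' x 8 -> '8A'

RLE = 5B5A3H8A4H8A


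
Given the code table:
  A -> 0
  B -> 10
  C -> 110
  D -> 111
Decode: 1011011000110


Decoding:
10 -> B
110 -> C
110 -> C
0 -> A
0 -> A
110 -> C


Result: BCCAAC


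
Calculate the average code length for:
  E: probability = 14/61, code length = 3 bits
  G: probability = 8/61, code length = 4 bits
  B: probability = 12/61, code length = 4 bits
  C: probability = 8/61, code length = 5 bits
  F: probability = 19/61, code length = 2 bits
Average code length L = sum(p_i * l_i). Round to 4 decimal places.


Weighted contributions p_i * l_i:
  E: (14/61) * 3 = 42/61
  G: (8/61) * 4 = 32/61
  B: (12/61) * 4 = 48/61
  C: (8/61) * 5 = 40/61
  F: (19/61) * 2 = 38/61
Sum = (42 + 32 + 48 + 40 + 38)/61 = 200/61

L = 200/61 = 3.2787 bits/symbol


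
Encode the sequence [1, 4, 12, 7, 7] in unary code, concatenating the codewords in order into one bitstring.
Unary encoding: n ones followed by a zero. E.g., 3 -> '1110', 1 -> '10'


Encode each number as n ones followed by a terminating 0:
  1 -> 10 (2 bits)
  4 -> 11110 (5 bits)
  12 -> 1111111111110 (13 bits)
  7 -> 11111110 (8 bits)
  7 -> 11111110 (8 bits)
Total length = 2 + 5 + 13 + 8 + 8 = 36 bits.

Unary([1, 4, 12, 7, 7]) = 101111011111111111101111111011111110 (36 bits)


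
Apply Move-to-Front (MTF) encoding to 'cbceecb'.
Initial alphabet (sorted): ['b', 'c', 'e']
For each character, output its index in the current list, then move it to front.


MTF encoding:
'c': index 1 in ['b', 'c', 'e'] -> ['c', 'b', 'e']
'b': index 1 in ['c', 'b', 'e'] -> ['b', 'c', 'e']
'c': index 1 in ['b', 'c', 'e'] -> ['c', 'b', 'e']
'e': index 2 in ['c', 'b', 'e'] -> ['e', 'c', 'b']
'e': index 0 in ['e', 'c', 'b'] -> ['e', 'c', 'b']
'c': index 1 in ['e', 'c', 'b'] -> ['c', 'e', 'b']
'b': index 2 in ['c', 'e', 'b'] -> ['b', 'c', 'e']


Output: [1, 1, 1, 2, 0, 1, 2]


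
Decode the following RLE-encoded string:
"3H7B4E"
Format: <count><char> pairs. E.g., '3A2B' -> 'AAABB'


Expanding each <count><char> pair:
  3H -> 'HHH'
  7B -> 'BBBBBBB'
  4E -> 'EEEE'

Decoded = HHHBBBBBBBEEEE


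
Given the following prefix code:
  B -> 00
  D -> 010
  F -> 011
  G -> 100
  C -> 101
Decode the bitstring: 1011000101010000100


Decoding step by step:
Bits 101 -> C
Bits 100 -> G
Bits 010 -> D
Bits 101 -> C
Bits 00 -> B
Bits 00 -> B
Bits 100 -> G


Decoded message: CGDCBBG


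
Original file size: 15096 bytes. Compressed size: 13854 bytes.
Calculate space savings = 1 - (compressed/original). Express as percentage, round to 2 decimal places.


ratio = compressed/original = 13854/15096 = 0.917727
savings = 1 - ratio = 1 - 0.917727 = 0.082273
as a percentage: 0.082273 * 100 = 8.23%

Space savings = 1 - 13854/15096 = 8.23%


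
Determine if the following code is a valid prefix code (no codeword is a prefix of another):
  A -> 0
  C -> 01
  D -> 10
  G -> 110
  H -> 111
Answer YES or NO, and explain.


Checking each pair (does one codeword prefix another?):
  A='0' vs C='01': prefix -- VIOLATION

NO -- this is NOT a valid prefix code. A (0) is a prefix of C (01).


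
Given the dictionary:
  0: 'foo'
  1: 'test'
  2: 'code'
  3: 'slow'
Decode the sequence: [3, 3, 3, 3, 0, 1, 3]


Look up each index in the dictionary:
  3 -> 'slow'
  3 -> 'slow'
  3 -> 'slow'
  3 -> 'slow'
  0 -> 'foo'
  1 -> 'test'
  3 -> 'slow'

Decoded: "slow slow slow slow foo test slow"


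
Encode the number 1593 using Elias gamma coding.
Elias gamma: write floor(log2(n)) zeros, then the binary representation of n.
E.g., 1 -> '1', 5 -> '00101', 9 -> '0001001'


num_bits = floor(log2(1593)) + 1 = 11
leading_zeros = num_bits - 1 = 10
binary(1593) = 11000111001

Elias gamma(1593) = '0000000000' + '11000111001' = 000000000011000111001 (21 bits)


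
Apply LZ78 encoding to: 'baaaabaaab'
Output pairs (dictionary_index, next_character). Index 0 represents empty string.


LZ78 encoding steps:
Dictionary: {0: ''}
Step 1: w='' (idx 0), next='b' -> output (0, 'b'), add 'b' as idx 1
Step 2: w='' (idx 0), next='a' -> output (0, 'a'), add 'a' as idx 2
Step 3: w='a' (idx 2), next='a' -> output (2, 'a'), add 'aa' as idx 3
Step 4: w='a' (idx 2), next='b' -> output (2, 'b'), add 'ab' as idx 4
Step 5: w='aa' (idx 3), next='a' -> output (3, 'a'), add 'aaa' as idx 5
Step 6: w='b' (idx 1), end of input -> output (1, '')


Encoded: [(0, 'b'), (0, 'a'), (2, 'a'), (2, 'b'), (3, 'a'), (1, '')]


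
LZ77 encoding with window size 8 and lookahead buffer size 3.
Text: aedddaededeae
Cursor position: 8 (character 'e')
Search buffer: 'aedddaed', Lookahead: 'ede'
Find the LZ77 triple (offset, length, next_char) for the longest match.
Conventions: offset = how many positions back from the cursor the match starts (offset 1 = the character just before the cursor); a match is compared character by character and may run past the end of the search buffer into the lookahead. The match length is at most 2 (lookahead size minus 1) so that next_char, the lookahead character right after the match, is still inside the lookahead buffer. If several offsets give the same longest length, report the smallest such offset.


Try each offset into the search buffer:
  offset=1 (pos 7, char 'd'): match length 0
  offset=2 (pos 6, char 'e'): match length 2
  offset=3 (pos 5, char 'a'): match length 0
  offset=4 (pos 4, char 'd'): match length 0
  offset=5 (pos 3, char 'd'): match length 0
  offset=6 (pos 2, char 'd'): match length 0
  offset=7 (pos 1, char 'e'): match length 2
  offset=8 (pos 0, char 'a'): match length 0
Longest match has length 2, found at offsets 2, 7; take the smallest, offset 2.
next_char = character at position 8 + 2 = 10 -> 'e'

Best match: offset=2, length=2 (matching 'ed' starting at position 6)
LZ77 triple: (2, 2, 'e')


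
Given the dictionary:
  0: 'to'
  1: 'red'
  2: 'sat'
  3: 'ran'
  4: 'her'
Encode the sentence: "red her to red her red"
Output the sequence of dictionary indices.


Look up each word in the dictionary:
  'red' -> 1
  'her' -> 4
  'to' -> 0
  'red' -> 1
  'her' -> 4
  'red' -> 1

Encoded: [1, 4, 0, 1, 4, 1]


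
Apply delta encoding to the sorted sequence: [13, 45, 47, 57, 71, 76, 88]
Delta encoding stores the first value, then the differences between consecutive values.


First value: 13
Deltas:
  45 - 13 = 32
  47 - 45 = 2
  57 - 47 = 10
  71 - 57 = 14
  76 - 71 = 5
  88 - 76 = 12


Delta encoded: [13, 32, 2, 10, 14, 5, 12]


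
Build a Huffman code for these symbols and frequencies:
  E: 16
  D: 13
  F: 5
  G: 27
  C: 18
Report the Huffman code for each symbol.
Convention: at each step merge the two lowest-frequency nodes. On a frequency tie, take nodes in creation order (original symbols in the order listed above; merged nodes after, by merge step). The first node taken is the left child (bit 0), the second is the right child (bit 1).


Huffman tree construction:
Step 1: Merge F(5) + D(13) = 18
Step 2: Merge E(16) + C(18) = 34
Step 3: Merge (F+D)(18) + G(27) = 45
Step 4: Merge (E+C)(34) + ((F+D)+G)(45) = 79
Read each symbol's code off the tree from the root (left child = 0, right child = 1).

Codes:
  E: 00 (length 2)
  D: 101 (length 3)
  F: 100 (length 3)
  G: 11 (length 2)
  C: 01 (length 2)
Average code length: 176/79 = 2.2278 bits/symbol


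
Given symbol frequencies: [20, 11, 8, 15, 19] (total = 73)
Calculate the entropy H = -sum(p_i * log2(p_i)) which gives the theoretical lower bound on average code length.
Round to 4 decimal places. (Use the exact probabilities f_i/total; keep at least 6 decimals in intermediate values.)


Per-symbol terms -p_i * log2(p_i) with p_i = f_i/73:
  p = 20/73 = 0.273973: log2(p) = -1.867896, -p*log2(p) = 0.511752
  p = 11/73 = 0.150685: log2(p) = -2.730393, -p*log2(p) = 0.411429
  p = 8/73 = 0.109589: log2(p) = -3.189825, -p*log2(p) = 0.349570
  p = 15/73 = 0.205479: log2(p) = -2.282934, -p*log2(p) = 0.469096
  p = 19/73 = 0.260274: log2(p) = -1.941897, -p*log2(p) = 0.505425
H = 0.511752 + 0.411429 + 0.349570 + 0.469096 + 0.505425 = 2.247272

H = 2.2473 bits/symbol


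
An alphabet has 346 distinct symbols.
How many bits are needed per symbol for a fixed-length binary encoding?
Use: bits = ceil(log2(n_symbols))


log2(346) = 8.4346
Bracket: 2^8 = 256 < 346 <= 2^9 = 512
So ceil(log2(346)) = 9

bits = ceil(log2(346)) = ceil(8.4346) = 9 bits


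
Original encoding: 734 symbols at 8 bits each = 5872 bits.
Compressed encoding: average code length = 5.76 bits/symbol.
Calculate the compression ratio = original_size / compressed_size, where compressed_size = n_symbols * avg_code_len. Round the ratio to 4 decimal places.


original_size = n_symbols * orig_bits = 734 * 8 = 5872 bits
compressed_size = n_symbols * avg_code_len = 734 * 5.76 = 4227.84 bits
ratio = original_size / compressed_size = 5872 / 4227.84 = 1.3889

Compression ratio = 1.3889


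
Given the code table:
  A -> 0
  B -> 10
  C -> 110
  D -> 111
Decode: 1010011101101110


Decoding:
10 -> B
10 -> B
0 -> A
111 -> D
0 -> A
110 -> C
111 -> D
0 -> A


Result: BBADACDA


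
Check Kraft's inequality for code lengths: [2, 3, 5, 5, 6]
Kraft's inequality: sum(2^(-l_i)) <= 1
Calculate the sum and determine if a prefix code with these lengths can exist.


Sum = 2^(-2) + 2^(-3) + 2^(-5) + 2^(-5) + 2^(-6)
    = 0.25 + 0.125 + 0.03125 + 0.03125 + 0.015625
    = 29/64 = 0.453125
Since 0.453125 <= 1, Kraft's inequality IS satisfied.
A prefix code with these lengths CAN exist.

Kraft sum = 0.453125. Satisfied.


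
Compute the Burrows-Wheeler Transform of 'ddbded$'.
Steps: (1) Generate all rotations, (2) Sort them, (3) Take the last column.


Rotations (sorted):
  0: $ddbded -> last char: d
  1: bded$dd -> last char: d
  2: d$ddbde -> last char: e
  3: dbded$d -> last char: d
  4: ddbded$ -> last char: $
  5: ded$ddb -> last char: b
  6: ed$ddbd -> last char: d


BWT = dded$bd


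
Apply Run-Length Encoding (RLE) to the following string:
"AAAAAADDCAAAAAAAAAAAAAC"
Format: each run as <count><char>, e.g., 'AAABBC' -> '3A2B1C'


Scanning runs left to right:
  i=0: run of 'A' x 6 -> '6A'
  i=6: run of 'D' x 2 -> '2D'
  i=8: run of 'C' x 1 -> '1C'
  i=9: run of 'A' x 13 -> '13A'
  i=22: run of 'C' x 1 -> '1C'

RLE = 6A2D1C13A1C


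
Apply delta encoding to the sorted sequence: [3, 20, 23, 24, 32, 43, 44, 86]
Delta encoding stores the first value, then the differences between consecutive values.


First value: 3
Deltas:
  20 - 3 = 17
  23 - 20 = 3
  24 - 23 = 1
  32 - 24 = 8
  43 - 32 = 11
  44 - 43 = 1
  86 - 44 = 42


Delta encoded: [3, 17, 3, 1, 8, 11, 1, 42]


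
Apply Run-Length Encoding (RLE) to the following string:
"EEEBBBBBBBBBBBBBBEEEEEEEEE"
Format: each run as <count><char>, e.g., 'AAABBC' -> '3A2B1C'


Scanning runs left to right:
  i=0: run of 'E' x 3 -> '3E'
  i=3: run of 'B' x 14 -> '14B'
  i=17: run of 'E' x 9 -> '9E'

RLE = 3E14B9E


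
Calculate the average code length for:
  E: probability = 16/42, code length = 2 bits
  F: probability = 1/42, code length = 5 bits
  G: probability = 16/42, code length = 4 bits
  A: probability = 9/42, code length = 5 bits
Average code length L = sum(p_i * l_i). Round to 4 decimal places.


Weighted contributions p_i * l_i:
  E: (16/42) * 2 = 32/42
  F: (1/42) * 5 = 5/42
  G: (16/42) * 4 = 64/42
  A: (9/42) * 5 = 45/42
Sum = (32 + 5 + 64 + 45)/42 = 146/42

L = 146/42 = 3.4762 bits/symbol


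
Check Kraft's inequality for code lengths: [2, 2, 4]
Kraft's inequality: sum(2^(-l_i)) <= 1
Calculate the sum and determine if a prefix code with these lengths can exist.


Sum = 2^(-2) + 2^(-2) + 2^(-4)
    = 0.25 + 0.25 + 0.0625
    = 9/16 = 0.5625
Since 0.5625 <= 1, Kraft's inequality IS satisfied.
A prefix code with these lengths CAN exist.

Kraft sum = 0.5625. Satisfied.


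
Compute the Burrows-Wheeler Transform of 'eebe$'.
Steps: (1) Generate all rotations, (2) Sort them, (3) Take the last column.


Rotations (sorted):
  0: $eebe -> last char: e
  1: be$ee -> last char: e
  2: e$eeb -> last char: b
  3: ebe$e -> last char: e
  4: eebe$ -> last char: $


BWT = eebe$


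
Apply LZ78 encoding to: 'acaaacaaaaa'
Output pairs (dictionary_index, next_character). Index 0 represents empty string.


LZ78 encoding steps:
Dictionary: {0: ''}
Step 1: w='' (idx 0), next='a' -> output (0, 'a'), add 'a' as idx 1
Step 2: w='' (idx 0), next='c' -> output (0, 'c'), add 'c' as idx 2
Step 3: w='a' (idx 1), next='a' -> output (1, 'a'), add 'aa' as idx 3
Step 4: w='a' (idx 1), next='c' -> output (1, 'c'), add 'ac' as idx 4
Step 5: w='aa' (idx 3), next='a' -> output (3, 'a'), add 'aaa' as idx 5
Step 6: w='aa' (idx 3), end of input -> output (3, '')


Encoded: [(0, 'a'), (0, 'c'), (1, 'a'), (1, 'c'), (3, 'a'), (3, '')]


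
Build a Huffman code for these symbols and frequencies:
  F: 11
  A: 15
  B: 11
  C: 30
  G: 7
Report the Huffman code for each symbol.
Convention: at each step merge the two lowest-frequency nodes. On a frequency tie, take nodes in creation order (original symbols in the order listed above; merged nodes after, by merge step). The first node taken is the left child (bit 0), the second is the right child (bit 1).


Huffman tree construction:
Step 1: Merge G(7) + F(11) = 18
Step 2: Merge B(11) + A(15) = 26
Step 3: Merge (G+F)(18) + (B+A)(26) = 44
Step 4: Merge C(30) + ((G+F)+(B+A))(44) = 74
Read each symbol's code off the tree from the root (left child = 0, right child = 1).

Codes:
  F: 101 (length 3)
  A: 111 (length 3)
  B: 110 (length 3)
  C: 0 (length 1)
  G: 100 (length 3)
Average code length: 162/74 = 2.1892 bits/symbol


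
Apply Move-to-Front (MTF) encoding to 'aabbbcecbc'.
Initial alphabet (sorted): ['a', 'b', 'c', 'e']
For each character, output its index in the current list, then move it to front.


MTF encoding:
'a': index 0 in ['a', 'b', 'c', 'e'] -> ['a', 'b', 'c', 'e']
'a': index 0 in ['a', 'b', 'c', 'e'] -> ['a', 'b', 'c', 'e']
'b': index 1 in ['a', 'b', 'c', 'e'] -> ['b', 'a', 'c', 'e']
'b': index 0 in ['b', 'a', 'c', 'e'] -> ['b', 'a', 'c', 'e']
'b': index 0 in ['b', 'a', 'c', 'e'] -> ['b', 'a', 'c', 'e']
'c': index 2 in ['b', 'a', 'c', 'e'] -> ['c', 'b', 'a', 'e']
'e': index 3 in ['c', 'b', 'a', 'e'] -> ['e', 'c', 'b', 'a']
'c': index 1 in ['e', 'c', 'b', 'a'] -> ['c', 'e', 'b', 'a']
'b': index 2 in ['c', 'e', 'b', 'a'] -> ['b', 'c', 'e', 'a']
'c': index 1 in ['b', 'c', 'e', 'a'] -> ['c', 'b', 'e', 'a']


Output: [0, 0, 1, 0, 0, 2, 3, 1, 2, 1]


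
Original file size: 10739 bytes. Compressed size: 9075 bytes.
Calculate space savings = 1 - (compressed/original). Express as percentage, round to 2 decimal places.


ratio = compressed/original = 9075/10739 = 0.845051
savings = 1 - ratio = 1 - 0.845051 = 0.154949
as a percentage: 0.154949 * 100 = 15.49%

Space savings = 1 - 9075/10739 = 15.49%


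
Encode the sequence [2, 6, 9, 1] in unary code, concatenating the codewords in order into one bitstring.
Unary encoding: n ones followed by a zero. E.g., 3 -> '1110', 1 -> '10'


Encode each number as n ones followed by a terminating 0:
  2 -> 110 (3 bits)
  6 -> 1111110 (7 bits)
  9 -> 1111111110 (10 bits)
  1 -> 10 (2 bits)
Total length = 3 + 7 + 10 + 2 = 22 bits.

Unary([2, 6, 9, 1]) = 1101111110111111111010 (22 bits)


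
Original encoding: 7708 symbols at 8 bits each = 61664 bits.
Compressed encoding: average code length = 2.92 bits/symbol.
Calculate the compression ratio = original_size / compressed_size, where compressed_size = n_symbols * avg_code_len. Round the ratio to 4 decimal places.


original_size = n_symbols * orig_bits = 7708 * 8 = 61664 bits
compressed_size = n_symbols * avg_code_len = 7708 * 2.92 = 22507.36 bits
ratio = original_size / compressed_size = 61664 / 22507.36 = 2.7397

Compression ratio = 2.7397


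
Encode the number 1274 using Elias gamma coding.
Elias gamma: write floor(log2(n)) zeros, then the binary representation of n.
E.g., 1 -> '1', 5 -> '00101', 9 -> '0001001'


num_bits = floor(log2(1274)) + 1 = 11
leading_zeros = num_bits - 1 = 10
binary(1274) = 10011111010

Elias gamma(1274) = '0000000000' + '10011111010' = 000000000010011111010 (21 bits)


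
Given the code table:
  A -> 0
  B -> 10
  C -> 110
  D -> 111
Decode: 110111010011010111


Decoding:
110 -> C
111 -> D
0 -> A
10 -> B
0 -> A
110 -> C
10 -> B
111 -> D


Result: CDABACBD


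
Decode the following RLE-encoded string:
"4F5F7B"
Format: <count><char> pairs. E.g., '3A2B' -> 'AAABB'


Expanding each <count><char> pair:
  4F -> 'FFFF'
  5F -> 'FFFFF'
  7B -> 'BBBBBBB'

Decoded = FFFFFFFFFBBBBBBB


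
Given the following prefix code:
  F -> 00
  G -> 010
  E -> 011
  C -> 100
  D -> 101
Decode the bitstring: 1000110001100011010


Decoding step by step:
Bits 100 -> C
Bits 011 -> E
Bits 00 -> F
Bits 011 -> E
Bits 00 -> F
Bits 011 -> E
Bits 010 -> G


Decoded message: CEFEFEG


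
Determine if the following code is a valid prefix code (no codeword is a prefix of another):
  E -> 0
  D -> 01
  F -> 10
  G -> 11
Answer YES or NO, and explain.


Checking each pair (does one codeword prefix another?):
  E='0' vs D='01': prefix -- VIOLATION

NO -- this is NOT a valid prefix code. E (0) is a prefix of D (01).
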